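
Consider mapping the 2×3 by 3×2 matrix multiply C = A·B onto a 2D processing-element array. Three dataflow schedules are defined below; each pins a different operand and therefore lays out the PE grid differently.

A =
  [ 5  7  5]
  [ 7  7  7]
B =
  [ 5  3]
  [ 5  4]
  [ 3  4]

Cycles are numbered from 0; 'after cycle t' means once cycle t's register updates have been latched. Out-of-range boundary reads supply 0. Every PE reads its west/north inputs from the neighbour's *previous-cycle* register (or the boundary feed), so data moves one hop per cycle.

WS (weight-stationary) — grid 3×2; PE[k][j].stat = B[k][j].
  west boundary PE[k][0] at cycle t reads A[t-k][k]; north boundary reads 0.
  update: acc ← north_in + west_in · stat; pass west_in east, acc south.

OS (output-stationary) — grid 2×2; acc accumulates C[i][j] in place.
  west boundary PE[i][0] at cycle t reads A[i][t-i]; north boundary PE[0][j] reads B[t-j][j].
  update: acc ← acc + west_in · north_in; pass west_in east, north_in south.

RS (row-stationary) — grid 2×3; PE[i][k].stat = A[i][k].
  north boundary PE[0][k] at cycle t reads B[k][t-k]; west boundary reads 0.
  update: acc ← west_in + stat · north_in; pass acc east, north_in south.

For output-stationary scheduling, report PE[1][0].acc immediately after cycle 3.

PE[1][0].acc = 91

OS (2×2). Following PE[1][0] plus its west/north inputs:
  after 0 — PE[0][0] acc=25, pass-E 5, pass-S 5
  after 0 — PE[1][0] acc=0, pass-E 0, pass-S 0
  after 1 — PE[0][0] acc=60, pass-E 7, pass-S 5
  after 1 — PE[1][0] acc=35, pass-E 7, pass-S 5
  after 2 — PE[0][0] acc=75, pass-E 5, pass-S 3
  after 2 — PE[1][0] acc=70, pass-E 7, pass-S 5
  after 3 — PE[0][0] acc=75, pass-E 0, pass-S 0
  after 3 — PE[1][0] acc=91, pass-E 7, pass-S 3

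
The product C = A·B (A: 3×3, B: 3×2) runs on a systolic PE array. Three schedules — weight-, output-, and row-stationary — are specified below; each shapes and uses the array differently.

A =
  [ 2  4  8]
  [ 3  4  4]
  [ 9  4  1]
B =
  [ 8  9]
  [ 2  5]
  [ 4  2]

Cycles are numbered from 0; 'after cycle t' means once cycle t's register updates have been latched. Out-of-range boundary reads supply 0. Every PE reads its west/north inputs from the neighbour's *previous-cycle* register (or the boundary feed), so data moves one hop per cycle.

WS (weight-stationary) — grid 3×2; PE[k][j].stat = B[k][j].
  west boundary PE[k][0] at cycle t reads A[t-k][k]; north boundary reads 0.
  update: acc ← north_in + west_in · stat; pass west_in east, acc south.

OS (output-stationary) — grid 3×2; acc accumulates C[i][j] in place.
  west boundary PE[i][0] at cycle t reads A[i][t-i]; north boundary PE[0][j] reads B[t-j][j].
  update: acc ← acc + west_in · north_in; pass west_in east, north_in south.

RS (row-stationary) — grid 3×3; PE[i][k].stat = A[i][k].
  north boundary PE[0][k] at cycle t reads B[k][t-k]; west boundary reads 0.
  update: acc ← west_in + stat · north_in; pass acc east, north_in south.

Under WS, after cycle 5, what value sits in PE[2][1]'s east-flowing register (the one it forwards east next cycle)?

WS on a 3×2 grid — tracing PE[2][1] and its feeders:
  0: (1,1).acc=0  regs=<0,0>
  0: (2,0).acc=0  regs=<0,0>
  0: (2,1).acc=0  regs=<0,0>
  1: (1,1).acc=0  regs=<0,0>
  1: (2,0).acc=0  regs=<0,0>
  1: (2,1).acc=0  regs=<0,0>
  2: (1,1).acc=38  regs=<4,38>
  2: (2,0).acc=56  regs=<8,56>
  2: (2,1).acc=0  regs=<0,0>
  3: (1,1).acc=47  regs=<4,47>
  3: (2,0).acc=48  regs=<4,48>
  3: (2,1).acc=54  regs=<8,54>
  4: (1,1).acc=101  regs=<4,101>
  4: (2,0).acc=84  regs=<1,84>
  4: (2,1).acc=55  regs=<4,55>
  5: (1,1).acc=0  regs=<0,0>
  5: (2,0).acc=0  regs=<0,0>
  5: (2,1).acc=103  regs=<1,103>

register = 1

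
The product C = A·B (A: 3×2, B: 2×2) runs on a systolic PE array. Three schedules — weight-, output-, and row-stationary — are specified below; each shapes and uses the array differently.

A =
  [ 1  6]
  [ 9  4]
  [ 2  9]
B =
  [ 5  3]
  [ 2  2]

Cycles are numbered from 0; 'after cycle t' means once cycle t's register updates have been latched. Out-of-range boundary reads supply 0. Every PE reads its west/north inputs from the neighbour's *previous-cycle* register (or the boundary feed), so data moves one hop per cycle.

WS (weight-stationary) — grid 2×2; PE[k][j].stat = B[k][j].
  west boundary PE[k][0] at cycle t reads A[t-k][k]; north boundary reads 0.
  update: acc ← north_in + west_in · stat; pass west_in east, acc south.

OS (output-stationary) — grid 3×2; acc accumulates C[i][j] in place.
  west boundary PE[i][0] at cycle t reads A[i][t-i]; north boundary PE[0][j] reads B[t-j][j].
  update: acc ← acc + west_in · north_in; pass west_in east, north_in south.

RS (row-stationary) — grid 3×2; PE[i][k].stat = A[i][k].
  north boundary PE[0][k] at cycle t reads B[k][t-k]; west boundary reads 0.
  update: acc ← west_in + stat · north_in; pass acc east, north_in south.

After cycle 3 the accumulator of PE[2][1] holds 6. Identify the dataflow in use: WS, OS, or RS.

dataflow = OS

— WS: 2×2 array has no PE[2][1].
Under OS (3×2), PE[2][1]:
  after 0 — PE[2][1] acc=0, pass-E 0, pass-S 0
  after 1 — PE[2][1] acc=0, pass-E 0, pass-S 0
  after 2 — PE[2][1] acc=0, pass-E 0, pass-S 0
  after 3 — PE[2][1] acc=6, pass-E 2, pass-S 3
Under RS (3×2), PE[2][1]:
  after 0 — PE[2][1] acc=0, pass-E 0, pass-S 0
  after 1 — PE[2][1] acc=0, pass-E 0, pass-S 0
  after 2 — PE[2][1] acc=0, pass-E 0, pass-S 0
  after 3 — PE[2][1] acc=28, pass-E 28, pass-S 2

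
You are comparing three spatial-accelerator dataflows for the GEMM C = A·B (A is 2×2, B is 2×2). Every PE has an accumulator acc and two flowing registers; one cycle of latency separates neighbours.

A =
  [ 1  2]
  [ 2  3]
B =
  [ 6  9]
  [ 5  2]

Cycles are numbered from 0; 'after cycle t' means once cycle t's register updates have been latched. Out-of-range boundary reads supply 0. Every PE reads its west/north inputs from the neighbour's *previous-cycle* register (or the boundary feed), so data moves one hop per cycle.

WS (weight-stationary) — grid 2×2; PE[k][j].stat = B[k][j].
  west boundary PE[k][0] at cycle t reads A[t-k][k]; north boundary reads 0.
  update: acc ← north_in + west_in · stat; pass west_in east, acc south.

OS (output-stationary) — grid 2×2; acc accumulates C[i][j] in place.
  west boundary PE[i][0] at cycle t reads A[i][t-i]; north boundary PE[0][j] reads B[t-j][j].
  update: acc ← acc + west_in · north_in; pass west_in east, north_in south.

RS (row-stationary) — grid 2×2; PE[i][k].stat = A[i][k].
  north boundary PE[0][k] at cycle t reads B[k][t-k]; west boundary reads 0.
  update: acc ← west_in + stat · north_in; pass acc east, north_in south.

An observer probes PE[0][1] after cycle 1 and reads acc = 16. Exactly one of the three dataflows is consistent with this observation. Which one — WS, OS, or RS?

— WS: 2×2; PE[0][1] trace:
  after 0 — PE[0][1] acc=0, pass-E 0, pass-S 0
  after 1 — PE[0][1] acc=9, pass-E 1, pass-S 9
— OS: 2×2; PE[0][1] trace:
  after 0 — PE[0][1] acc=0, pass-E 0, pass-S 0
  after 1 — PE[0][1] acc=9, pass-E 1, pass-S 9
— RS: 2×2; PE[0][1] trace:
  after 0 — PE[0][1] acc=0, pass-E 0, pass-S 0
  after 1 — PE[0][1] acc=16, pass-E 16, pass-S 5

dataflow = RS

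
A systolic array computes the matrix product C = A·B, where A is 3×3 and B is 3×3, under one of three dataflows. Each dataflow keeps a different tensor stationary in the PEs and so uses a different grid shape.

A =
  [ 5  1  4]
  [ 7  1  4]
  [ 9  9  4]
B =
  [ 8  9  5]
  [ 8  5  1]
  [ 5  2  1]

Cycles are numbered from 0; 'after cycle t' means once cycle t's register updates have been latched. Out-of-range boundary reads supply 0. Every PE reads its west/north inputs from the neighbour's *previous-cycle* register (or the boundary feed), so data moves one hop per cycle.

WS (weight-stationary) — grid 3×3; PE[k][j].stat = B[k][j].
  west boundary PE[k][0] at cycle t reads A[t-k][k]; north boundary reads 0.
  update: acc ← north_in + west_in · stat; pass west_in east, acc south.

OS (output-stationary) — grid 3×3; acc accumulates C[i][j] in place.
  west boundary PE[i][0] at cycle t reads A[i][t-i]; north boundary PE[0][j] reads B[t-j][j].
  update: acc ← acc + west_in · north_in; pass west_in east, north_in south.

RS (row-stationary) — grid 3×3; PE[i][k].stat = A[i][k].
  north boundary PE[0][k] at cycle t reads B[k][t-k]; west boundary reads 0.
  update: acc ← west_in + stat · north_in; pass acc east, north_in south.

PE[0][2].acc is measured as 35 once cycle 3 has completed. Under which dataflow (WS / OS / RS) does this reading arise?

WS (3×3 grid), PE[0][2]:
  @0  [0,2]  acc 0  |  →0  ↓0
  @1  [0,2]  acc 0  |  →0  ↓0
  @2  [0,2]  acc 25  |  →5  ↓25
  @3  [0,2]  acc 35  |  →7  ↓35
OS (3×3 grid), PE[0][2]:
  @0  [0,2]  acc 0  |  →0  ↓0
  @1  [0,2]  acc 0  |  →0  ↓0
  @2  [0,2]  acc 25  |  →5  ↓5
  @3  [0,2]  acc 26  |  →1  ↓1
RS (3×3 grid), PE[0][2]:
  @0  [0,2]  acc 0  |  →0  ↓0
  @1  [0,2]  acc 0  |  →0  ↓0
  @2  [0,2]  acc 68  |  →68  ↓5
  @3  [0,2]  acc 58  |  →58  ↓2

dataflow = WS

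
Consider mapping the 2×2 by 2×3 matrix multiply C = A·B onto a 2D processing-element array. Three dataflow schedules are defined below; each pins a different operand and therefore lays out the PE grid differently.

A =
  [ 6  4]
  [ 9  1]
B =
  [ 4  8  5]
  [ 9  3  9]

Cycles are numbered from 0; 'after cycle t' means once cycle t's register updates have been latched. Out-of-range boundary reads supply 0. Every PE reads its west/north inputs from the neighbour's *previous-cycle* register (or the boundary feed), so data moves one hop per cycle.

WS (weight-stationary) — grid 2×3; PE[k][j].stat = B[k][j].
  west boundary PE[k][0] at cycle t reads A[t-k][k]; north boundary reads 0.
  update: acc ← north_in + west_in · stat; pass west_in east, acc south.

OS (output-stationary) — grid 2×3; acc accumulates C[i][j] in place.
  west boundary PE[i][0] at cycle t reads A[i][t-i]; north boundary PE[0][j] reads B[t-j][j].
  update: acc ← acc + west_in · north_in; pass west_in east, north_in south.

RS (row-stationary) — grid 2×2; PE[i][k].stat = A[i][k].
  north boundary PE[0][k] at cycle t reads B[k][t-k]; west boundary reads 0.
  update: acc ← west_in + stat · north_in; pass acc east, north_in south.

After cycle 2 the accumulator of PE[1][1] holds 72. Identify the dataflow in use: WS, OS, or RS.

dataflow = OS

Under WS (2×3), PE[1][1]:
  after 0 — PE[1][1] acc=0, pass-E 0, pass-S 0
  after 1 — PE[1][1] acc=0, pass-E 0, pass-S 0
  after 2 — PE[1][1] acc=60, pass-E 4, pass-S 60
Under OS (2×3), PE[1][1]:
  after 0 — PE[1][1] acc=0, pass-E 0, pass-S 0
  after 1 — PE[1][1] acc=0, pass-E 0, pass-S 0
  after 2 — PE[1][1] acc=72, pass-E 9, pass-S 8
Under RS (2×2), PE[1][1]:
  after 0 — PE[1][1] acc=0, pass-E 0, pass-S 0
  after 1 — PE[1][1] acc=0, pass-E 0, pass-S 0
  after 2 — PE[1][1] acc=45, pass-E 45, pass-S 9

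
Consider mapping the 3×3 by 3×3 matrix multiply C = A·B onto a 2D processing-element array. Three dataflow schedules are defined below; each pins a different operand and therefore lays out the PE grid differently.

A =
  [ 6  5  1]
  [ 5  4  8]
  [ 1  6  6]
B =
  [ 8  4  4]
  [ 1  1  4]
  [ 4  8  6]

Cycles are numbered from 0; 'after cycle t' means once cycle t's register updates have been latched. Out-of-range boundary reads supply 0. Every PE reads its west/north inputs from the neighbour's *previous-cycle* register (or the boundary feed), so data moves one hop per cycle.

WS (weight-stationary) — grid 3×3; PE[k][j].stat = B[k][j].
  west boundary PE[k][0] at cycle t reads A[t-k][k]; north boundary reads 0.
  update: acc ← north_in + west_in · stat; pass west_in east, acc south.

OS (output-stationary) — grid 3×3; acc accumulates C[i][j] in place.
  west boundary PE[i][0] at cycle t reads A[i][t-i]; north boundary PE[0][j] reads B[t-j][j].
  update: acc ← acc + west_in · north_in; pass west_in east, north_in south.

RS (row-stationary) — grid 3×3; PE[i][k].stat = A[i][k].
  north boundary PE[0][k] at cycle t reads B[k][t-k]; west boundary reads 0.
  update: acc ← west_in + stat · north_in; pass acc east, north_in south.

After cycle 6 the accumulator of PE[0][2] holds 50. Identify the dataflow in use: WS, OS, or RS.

WS (3×3 grid), PE[0][2]:
  t=0 PE[0][2]: acc=0 h=0 v=0
  t=1 PE[0][2]: acc=0 h=0 v=0
  t=2 PE[0][2]: acc=24 h=6 v=24
  t=3 PE[0][2]: acc=20 h=5 v=20
  t=4 PE[0][2]: acc=4 h=1 v=4
  t=5 PE[0][2]: acc=0 h=0 v=0
  t=6 PE[0][2]: acc=0 h=0 v=0
OS (3×3 grid), PE[0][2]:
  t=0 PE[0][2]: acc=0 h=0 v=0
  t=1 PE[0][2]: acc=0 h=0 v=0
  t=2 PE[0][2]: acc=24 h=6 v=4
  t=3 PE[0][2]: acc=44 h=5 v=4
  t=4 PE[0][2]: acc=50 h=1 v=6
  t=5 PE[0][2]: acc=50 h=0 v=0
  t=6 PE[0][2]: acc=50 h=0 v=0
RS (3×3 grid), PE[0][2]:
  t=0 PE[0][2]: acc=0 h=0 v=0
  t=1 PE[0][2]: acc=0 h=0 v=0
  t=2 PE[0][2]: acc=57 h=57 v=4
  t=3 PE[0][2]: acc=37 h=37 v=8
  t=4 PE[0][2]: acc=50 h=50 v=6
  t=5 PE[0][2]: acc=0 h=0 v=0
  t=6 PE[0][2]: acc=0 h=0 v=0

dataflow = OS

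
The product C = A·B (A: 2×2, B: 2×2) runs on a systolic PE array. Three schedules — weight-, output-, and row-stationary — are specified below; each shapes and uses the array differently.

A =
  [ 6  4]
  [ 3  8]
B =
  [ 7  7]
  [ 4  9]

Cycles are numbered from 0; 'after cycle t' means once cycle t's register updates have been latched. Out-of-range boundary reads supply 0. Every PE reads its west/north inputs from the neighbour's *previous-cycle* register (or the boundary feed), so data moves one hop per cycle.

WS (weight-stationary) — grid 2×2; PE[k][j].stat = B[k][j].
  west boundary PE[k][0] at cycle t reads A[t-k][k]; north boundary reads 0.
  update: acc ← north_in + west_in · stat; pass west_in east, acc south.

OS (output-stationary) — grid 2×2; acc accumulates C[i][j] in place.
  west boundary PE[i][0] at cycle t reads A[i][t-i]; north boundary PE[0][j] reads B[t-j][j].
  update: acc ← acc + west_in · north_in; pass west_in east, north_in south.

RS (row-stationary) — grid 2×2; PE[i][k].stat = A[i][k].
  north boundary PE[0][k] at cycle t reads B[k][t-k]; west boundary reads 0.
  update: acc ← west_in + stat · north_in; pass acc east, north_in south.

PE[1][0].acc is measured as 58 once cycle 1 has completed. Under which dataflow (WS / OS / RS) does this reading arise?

dataflow = WS

WS [2×2] PE[1][0] across cycles:
  c0 r1c0: 0 / 0 / 0
  c1 r1c0: 58 / 4 / 58
OS [2×2] PE[1][0] across cycles:
  c0 r1c0: 0 / 0 / 0
  c1 r1c0: 21 / 3 / 7
RS [2×2] PE[1][0] across cycles:
  c0 r1c0: 0 / 0 / 0
  c1 r1c0: 21 / 21 / 7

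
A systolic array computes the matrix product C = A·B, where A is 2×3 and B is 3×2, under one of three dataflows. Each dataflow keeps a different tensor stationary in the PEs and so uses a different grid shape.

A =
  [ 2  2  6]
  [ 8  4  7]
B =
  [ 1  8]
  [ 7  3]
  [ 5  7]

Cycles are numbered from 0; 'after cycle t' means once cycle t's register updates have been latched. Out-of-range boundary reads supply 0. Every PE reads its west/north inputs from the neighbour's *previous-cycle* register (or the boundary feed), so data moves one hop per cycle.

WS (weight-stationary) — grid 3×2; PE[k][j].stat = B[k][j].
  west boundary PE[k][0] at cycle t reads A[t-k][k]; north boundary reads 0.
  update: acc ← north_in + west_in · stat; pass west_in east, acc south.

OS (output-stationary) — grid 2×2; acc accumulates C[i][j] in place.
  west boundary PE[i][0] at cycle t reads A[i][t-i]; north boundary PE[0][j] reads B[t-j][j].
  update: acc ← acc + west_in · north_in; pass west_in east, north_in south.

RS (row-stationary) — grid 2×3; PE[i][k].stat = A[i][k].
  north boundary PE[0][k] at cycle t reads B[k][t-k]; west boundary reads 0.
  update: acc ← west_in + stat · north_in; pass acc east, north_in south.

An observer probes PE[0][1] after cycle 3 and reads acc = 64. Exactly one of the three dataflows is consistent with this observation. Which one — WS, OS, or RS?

dataflow = OS

WS [3×2] PE[0][1] across cycles:
  t=0 PE[0][1]: acc=0 h=0 v=0
  t=1 PE[0][1]: acc=16 h=2 v=16
  t=2 PE[0][1]: acc=64 h=8 v=64
  t=3 PE[0][1]: acc=0 h=0 v=0
OS [2×2] PE[0][1] across cycles:
  t=0 PE[0][1]: acc=0 h=0 v=0
  t=1 PE[0][1]: acc=16 h=2 v=8
  t=2 PE[0][1]: acc=22 h=2 v=3
  t=3 PE[0][1]: acc=64 h=6 v=7
RS [2×3] PE[0][1] across cycles:
  t=0 PE[0][1]: acc=0 h=0 v=0
  t=1 PE[0][1]: acc=16 h=16 v=7
  t=2 PE[0][1]: acc=22 h=22 v=3
  t=3 PE[0][1]: acc=0 h=0 v=0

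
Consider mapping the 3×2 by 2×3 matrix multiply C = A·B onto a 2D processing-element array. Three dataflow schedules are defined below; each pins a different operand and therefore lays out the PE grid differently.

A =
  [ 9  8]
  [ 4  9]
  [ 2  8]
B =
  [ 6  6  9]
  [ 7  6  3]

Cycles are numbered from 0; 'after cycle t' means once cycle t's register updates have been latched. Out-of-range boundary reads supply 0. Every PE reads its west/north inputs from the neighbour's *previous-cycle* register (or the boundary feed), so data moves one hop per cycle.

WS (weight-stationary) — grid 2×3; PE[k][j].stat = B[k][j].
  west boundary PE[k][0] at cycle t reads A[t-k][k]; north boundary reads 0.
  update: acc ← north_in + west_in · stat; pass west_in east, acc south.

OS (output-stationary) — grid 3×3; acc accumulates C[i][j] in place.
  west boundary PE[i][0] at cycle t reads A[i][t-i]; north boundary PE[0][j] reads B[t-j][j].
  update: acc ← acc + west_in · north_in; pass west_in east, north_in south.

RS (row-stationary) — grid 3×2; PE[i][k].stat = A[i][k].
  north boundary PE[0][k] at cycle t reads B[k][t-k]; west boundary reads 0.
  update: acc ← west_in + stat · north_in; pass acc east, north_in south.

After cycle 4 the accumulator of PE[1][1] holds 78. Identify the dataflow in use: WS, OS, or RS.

dataflow = OS

— WS: 2×3; PE[1][1] trace:
  [0] (1,1) acc=0 (h:0 v:0)
  [1] (1,1) acc=0 (h:0 v:0)
  [2] (1,1) acc=102 (h:8 v:102)
  [3] (1,1) acc=78 (h:9 v:78)
  [4] (1,1) acc=60 (h:8 v:60)
— OS: 3×3; PE[1][1] trace:
  [0] (1,1) acc=0 (h:0 v:0)
  [1] (1,1) acc=0 (h:0 v:0)
  [2] (1,1) acc=24 (h:4 v:6)
  [3] (1,1) acc=78 (h:9 v:6)
  [4] (1,1) acc=78 (h:0 v:0)
— RS: 3×2; PE[1][1] trace:
  [0] (1,1) acc=0 (h:0 v:0)
  [1] (1,1) acc=0 (h:0 v:0)
  [2] (1,1) acc=87 (h:87 v:7)
  [3] (1,1) acc=78 (h:78 v:6)
  [4] (1,1) acc=63 (h:63 v:3)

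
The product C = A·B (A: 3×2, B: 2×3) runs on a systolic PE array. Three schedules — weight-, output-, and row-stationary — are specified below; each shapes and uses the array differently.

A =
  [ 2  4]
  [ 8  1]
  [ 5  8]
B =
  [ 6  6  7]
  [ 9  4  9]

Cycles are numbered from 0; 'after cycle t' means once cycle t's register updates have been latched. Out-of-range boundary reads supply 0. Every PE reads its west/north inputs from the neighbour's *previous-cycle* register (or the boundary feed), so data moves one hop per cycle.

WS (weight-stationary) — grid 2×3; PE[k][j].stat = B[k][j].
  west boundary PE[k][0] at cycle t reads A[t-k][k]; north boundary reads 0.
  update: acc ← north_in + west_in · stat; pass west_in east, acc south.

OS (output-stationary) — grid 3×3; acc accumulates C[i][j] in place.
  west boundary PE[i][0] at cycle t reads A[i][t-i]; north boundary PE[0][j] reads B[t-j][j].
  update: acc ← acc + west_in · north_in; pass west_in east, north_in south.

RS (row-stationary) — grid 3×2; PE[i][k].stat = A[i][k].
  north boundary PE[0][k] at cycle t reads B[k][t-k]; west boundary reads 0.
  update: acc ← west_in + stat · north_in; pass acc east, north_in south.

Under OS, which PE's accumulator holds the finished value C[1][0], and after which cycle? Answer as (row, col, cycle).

OS: C[1][0] accumulates in PE[1][0]:
  after 0 — PE[1][0] acc=0, pass-E 0, pass-S 0
  after 1 — PE[1][0] acc=48, pass-E 8, pass-S 6
  after 2 — PE[1][0] acc=57, pass-E 1, pass-S 9

(row, col, cycle) = (1, 0, 2)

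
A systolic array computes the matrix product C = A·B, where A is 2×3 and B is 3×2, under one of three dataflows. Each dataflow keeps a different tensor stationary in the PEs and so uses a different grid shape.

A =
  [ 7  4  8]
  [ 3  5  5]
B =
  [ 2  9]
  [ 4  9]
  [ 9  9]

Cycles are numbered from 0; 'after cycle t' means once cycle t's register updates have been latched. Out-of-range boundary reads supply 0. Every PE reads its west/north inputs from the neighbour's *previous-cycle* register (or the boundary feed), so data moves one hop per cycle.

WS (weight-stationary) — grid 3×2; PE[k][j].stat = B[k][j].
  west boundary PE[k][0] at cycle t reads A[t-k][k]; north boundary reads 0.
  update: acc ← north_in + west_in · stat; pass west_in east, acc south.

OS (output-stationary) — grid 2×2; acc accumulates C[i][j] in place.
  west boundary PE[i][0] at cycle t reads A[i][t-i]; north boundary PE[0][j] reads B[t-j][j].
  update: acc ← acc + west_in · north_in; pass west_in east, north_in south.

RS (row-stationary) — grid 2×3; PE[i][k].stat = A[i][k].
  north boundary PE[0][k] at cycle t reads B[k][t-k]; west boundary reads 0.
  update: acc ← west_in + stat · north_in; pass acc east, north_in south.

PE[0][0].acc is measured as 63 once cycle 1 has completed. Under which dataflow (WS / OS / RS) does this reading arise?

WS (3×2 grid), PE[0][0]:
  0: (0,0).acc=14  regs=<7,14>
  1: (0,0).acc=6  regs=<3,6>
OS (2×2 grid), PE[0][0]:
  0: (0,0).acc=14  regs=<7,2>
  1: (0,0).acc=30  regs=<4,4>
RS (2×3 grid), PE[0][0]:
  0: (0,0).acc=14  regs=<14,2>
  1: (0,0).acc=63  regs=<63,9>

dataflow = RS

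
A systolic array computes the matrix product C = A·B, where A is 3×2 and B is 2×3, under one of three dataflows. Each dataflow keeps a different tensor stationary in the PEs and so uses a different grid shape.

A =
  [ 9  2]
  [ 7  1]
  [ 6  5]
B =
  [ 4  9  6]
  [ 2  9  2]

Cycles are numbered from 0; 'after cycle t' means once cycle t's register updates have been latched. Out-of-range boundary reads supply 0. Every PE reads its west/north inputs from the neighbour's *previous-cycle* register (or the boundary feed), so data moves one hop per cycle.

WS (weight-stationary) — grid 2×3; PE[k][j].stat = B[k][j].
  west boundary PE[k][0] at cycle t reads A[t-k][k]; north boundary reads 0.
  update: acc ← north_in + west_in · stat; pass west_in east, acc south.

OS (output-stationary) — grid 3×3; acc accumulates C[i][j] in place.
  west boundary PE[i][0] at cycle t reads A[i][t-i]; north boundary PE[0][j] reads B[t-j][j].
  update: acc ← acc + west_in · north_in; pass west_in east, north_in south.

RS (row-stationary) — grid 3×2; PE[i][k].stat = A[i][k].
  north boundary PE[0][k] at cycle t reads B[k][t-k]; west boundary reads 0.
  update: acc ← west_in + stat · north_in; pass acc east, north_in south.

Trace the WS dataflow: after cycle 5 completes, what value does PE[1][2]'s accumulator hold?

PE[1][2].acc = 46

WS (2×3). Following PE[1][2] plus its west/north inputs:
  cycle 0: PE[0][2] → acc 0, east 0, south 0
  cycle 0: PE[1][1] → acc 0, east 0, south 0
  cycle 0: PE[1][2] → acc 0, east 0, south 0
  cycle 1: PE[0][2] → acc 0, east 0, south 0
  cycle 1: PE[1][1] → acc 0, east 0, south 0
  cycle 1: PE[1][2] → acc 0, east 0, south 0
  cycle 2: PE[0][2] → acc 54, east 9, south 54
  cycle 2: PE[1][1] → acc 99, east 2, south 99
  cycle 2: PE[1][2] → acc 0, east 0, south 0
  cycle 3: PE[0][2] → acc 42, east 7, south 42
  cycle 3: PE[1][1] → acc 72, east 1, south 72
  cycle 3: PE[1][2] → acc 58, east 2, south 58
  cycle 4: PE[0][2] → acc 36, east 6, south 36
  cycle 4: PE[1][1] → acc 99, east 5, south 99
  cycle 4: PE[1][2] → acc 44, east 1, south 44
  cycle 5: PE[0][2] → acc 0, east 0, south 0
  cycle 5: PE[1][1] → acc 0, east 0, south 0
  cycle 5: PE[1][2] → acc 46, east 5, south 46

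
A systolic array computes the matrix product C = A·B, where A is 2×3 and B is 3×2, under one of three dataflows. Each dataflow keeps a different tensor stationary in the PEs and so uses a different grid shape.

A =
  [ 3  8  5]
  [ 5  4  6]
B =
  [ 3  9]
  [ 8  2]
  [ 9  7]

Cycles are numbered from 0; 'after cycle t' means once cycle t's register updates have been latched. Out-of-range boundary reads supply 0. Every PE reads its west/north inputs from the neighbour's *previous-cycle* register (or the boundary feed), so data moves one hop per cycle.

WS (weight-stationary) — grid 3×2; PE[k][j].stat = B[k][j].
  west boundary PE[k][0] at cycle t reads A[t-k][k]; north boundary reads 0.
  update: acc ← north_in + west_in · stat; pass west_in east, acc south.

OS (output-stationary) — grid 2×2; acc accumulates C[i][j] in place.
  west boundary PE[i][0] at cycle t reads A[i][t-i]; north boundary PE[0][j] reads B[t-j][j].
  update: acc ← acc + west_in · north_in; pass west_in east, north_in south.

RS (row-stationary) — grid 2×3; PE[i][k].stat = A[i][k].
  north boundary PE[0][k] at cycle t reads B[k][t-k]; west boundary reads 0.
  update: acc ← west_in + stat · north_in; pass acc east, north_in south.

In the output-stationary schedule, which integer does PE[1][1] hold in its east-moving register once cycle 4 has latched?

OS 2×2: PE[1][1] cycle-by-cycle (with neighbour feeds):
  step 0 · PE0,1: acc=0; fwd→0 fwd↓0
  step 0 · PE1,0: acc=0; fwd→0 fwd↓0
  step 0 · PE1,1: acc=0; fwd→0 fwd↓0
  step 1 · PE0,1: acc=27; fwd→3 fwd↓9
  step 1 · PE1,0: acc=15; fwd→5 fwd↓3
  step 1 · PE1,1: acc=0; fwd→0 fwd↓0
  step 2 · PE0,1: acc=43; fwd→8 fwd↓2
  step 2 · PE1,0: acc=47; fwd→4 fwd↓8
  step 2 · PE1,1: acc=45; fwd→5 fwd↓9
  step 3 · PE0,1: acc=78; fwd→5 fwd↓7
  step 3 · PE1,0: acc=101; fwd→6 fwd↓9
  step 3 · PE1,1: acc=53; fwd→4 fwd↓2
  step 4 · PE0,1: acc=78; fwd→0 fwd↓0
  step 4 · PE1,0: acc=101; fwd→0 fwd↓0
  step 4 · PE1,1: acc=95; fwd→6 fwd↓7

register = 6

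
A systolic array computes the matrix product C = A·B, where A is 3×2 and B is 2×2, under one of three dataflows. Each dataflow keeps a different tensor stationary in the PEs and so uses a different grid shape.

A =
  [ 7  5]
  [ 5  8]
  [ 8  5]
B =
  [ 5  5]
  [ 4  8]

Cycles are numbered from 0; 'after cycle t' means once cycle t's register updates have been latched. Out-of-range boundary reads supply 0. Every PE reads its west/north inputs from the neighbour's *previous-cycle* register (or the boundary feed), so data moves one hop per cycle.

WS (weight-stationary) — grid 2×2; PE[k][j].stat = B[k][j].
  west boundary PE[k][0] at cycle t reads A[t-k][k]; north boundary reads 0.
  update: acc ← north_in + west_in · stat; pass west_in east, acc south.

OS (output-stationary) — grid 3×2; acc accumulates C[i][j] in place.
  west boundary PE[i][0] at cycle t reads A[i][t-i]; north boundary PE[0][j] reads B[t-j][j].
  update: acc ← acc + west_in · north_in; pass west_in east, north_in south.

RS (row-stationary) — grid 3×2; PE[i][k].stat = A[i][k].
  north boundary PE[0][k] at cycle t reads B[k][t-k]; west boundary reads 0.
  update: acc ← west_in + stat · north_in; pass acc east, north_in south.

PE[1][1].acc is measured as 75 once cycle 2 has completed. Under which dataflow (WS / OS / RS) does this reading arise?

dataflow = WS

WS (2×2 grid), PE[1][1]:
  0: (1,1).acc=0  regs=<0,0>
  1: (1,1).acc=0  regs=<0,0>
  2: (1,1).acc=75  regs=<5,75>
OS (3×2 grid), PE[1][1]:
  0: (1,1).acc=0  regs=<0,0>
  1: (1,1).acc=0  regs=<0,0>
  2: (1,1).acc=25  regs=<5,5>
RS (3×2 grid), PE[1][1]:
  0: (1,1).acc=0  regs=<0,0>
  1: (1,1).acc=0  regs=<0,0>
  2: (1,1).acc=57  regs=<57,4>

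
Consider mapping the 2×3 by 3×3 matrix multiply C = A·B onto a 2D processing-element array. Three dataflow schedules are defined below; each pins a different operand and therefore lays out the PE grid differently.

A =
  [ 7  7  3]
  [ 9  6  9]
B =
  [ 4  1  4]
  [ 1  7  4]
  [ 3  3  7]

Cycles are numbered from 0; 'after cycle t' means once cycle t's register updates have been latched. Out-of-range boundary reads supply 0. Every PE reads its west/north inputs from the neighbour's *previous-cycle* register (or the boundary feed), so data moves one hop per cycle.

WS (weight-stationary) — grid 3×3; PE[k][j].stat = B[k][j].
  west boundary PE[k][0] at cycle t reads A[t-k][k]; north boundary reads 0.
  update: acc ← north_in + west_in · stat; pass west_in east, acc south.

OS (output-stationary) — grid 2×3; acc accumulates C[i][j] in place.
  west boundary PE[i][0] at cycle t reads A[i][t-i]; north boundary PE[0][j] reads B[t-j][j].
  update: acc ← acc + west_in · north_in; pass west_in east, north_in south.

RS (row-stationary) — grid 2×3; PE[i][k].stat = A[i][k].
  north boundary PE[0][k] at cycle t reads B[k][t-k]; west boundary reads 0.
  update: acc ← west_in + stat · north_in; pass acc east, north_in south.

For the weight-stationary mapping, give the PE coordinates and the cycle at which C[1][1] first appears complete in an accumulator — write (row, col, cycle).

WS — PE[2][1] is where C[1][1] collects:
  0: (2,1).acc=0  regs=<0,0>
  1: (2,1).acc=0  regs=<0,0>
  2: (2,1).acc=0  regs=<0,0>
  3: (2,1).acc=65  regs=<3,65>
  4: (2,1).acc=78  regs=<9,78>

(row, col, cycle) = (2, 1, 4)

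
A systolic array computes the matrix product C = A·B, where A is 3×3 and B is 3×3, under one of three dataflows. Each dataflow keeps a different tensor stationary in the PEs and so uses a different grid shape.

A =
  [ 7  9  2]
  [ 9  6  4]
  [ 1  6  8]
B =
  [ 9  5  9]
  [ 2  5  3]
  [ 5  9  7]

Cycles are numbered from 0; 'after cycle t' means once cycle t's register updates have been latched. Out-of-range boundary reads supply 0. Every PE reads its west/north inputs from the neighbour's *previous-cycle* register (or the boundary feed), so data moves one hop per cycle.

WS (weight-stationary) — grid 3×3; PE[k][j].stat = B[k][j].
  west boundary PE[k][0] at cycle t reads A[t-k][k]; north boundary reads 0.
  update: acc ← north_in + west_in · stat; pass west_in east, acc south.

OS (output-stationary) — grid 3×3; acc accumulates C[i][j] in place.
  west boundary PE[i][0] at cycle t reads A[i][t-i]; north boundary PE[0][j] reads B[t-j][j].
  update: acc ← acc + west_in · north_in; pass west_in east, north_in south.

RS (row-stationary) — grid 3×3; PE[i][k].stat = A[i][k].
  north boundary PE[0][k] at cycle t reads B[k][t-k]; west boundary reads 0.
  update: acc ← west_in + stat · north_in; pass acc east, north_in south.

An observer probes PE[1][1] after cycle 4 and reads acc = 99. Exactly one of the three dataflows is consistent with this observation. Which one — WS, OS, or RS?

— WS: 3×3; PE[1][1] trace:
  c0 r1c1: 0 / 0 / 0
  c1 r1c1: 0 / 0 / 0
  c2 r1c1: 80 / 9 / 80
  c3 r1c1: 75 / 6 / 75
  c4 r1c1: 35 / 6 / 35
— OS: 3×3; PE[1][1] trace:
  c0 r1c1: 0 / 0 / 0
  c1 r1c1: 0 / 0 / 0
  c2 r1c1: 45 / 9 / 5
  c3 r1c1: 75 / 6 / 5
  c4 r1c1: 111 / 4 / 9
— RS: 3×3; PE[1][1] trace:
  c0 r1c1: 0 / 0 / 0
  c1 r1c1: 0 / 0 / 0
  c2 r1c1: 93 / 93 / 2
  c3 r1c1: 75 / 75 / 5
  c4 r1c1: 99 / 99 / 3

dataflow = RS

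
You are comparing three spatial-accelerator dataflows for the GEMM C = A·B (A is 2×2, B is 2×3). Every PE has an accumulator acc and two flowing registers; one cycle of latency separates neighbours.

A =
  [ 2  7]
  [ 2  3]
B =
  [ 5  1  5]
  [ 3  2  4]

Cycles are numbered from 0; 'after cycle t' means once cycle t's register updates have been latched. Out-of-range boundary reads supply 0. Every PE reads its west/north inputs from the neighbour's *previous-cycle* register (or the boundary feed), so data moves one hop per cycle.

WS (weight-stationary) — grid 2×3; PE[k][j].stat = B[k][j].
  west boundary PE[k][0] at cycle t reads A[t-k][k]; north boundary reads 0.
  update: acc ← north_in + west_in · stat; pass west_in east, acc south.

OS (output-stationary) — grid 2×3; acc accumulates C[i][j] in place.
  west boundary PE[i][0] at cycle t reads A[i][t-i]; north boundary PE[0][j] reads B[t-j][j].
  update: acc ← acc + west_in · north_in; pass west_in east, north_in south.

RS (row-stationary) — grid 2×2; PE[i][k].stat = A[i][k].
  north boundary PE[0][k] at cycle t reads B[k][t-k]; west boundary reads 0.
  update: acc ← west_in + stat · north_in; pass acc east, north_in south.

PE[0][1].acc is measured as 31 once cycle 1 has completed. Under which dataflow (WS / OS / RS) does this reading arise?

— WS: 2×3; PE[0][1] trace:
  after 0 — PE[0][1] acc=0, pass-E 0, pass-S 0
  after 1 — PE[0][1] acc=2, pass-E 2, pass-S 2
— OS: 2×3; PE[0][1] trace:
  after 0 — PE[0][1] acc=0, pass-E 0, pass-S 0
  after 1 — PE[0][1] acc=2, pass-E 2, pass-S 1
— RS: 2×2; PE[0][1] trace:
  after 0 — PE[0][1] acc=0, pass-E 0, pass-S 0
  after 1 — PE[0][1] acc=31, pass-E 31, pass-S 3

dataflow = RS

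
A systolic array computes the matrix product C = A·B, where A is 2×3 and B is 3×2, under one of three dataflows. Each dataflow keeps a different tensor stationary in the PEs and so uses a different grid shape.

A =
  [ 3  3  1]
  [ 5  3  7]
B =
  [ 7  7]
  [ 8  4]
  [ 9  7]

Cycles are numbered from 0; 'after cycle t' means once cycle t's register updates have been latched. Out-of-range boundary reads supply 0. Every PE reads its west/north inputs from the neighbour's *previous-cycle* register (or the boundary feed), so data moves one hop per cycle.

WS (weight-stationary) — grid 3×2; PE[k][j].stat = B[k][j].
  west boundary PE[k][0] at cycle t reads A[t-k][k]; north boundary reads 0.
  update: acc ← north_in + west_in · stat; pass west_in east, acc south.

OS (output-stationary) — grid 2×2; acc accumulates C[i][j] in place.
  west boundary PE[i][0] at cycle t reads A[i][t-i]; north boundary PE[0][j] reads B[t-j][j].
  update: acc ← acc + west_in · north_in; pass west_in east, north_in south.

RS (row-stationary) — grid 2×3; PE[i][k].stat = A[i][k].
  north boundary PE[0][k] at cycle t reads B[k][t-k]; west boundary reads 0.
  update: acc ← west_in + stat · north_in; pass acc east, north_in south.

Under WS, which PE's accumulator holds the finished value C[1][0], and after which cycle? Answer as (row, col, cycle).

Under WS, C[1][0] lands at PE[2][0]:
  cycle 0: PE[2][0] → acc 0, east 0, south 0
  cycle 1: PE[2][0] → acc 0, east 0, south 0
  cycle 2: PE[2][0] → acc 54, east 1, south 54
  cycle 3: PE[2][0] → acc 122, east 7, south 122

(row, col, cycle) = (2, 0, 3)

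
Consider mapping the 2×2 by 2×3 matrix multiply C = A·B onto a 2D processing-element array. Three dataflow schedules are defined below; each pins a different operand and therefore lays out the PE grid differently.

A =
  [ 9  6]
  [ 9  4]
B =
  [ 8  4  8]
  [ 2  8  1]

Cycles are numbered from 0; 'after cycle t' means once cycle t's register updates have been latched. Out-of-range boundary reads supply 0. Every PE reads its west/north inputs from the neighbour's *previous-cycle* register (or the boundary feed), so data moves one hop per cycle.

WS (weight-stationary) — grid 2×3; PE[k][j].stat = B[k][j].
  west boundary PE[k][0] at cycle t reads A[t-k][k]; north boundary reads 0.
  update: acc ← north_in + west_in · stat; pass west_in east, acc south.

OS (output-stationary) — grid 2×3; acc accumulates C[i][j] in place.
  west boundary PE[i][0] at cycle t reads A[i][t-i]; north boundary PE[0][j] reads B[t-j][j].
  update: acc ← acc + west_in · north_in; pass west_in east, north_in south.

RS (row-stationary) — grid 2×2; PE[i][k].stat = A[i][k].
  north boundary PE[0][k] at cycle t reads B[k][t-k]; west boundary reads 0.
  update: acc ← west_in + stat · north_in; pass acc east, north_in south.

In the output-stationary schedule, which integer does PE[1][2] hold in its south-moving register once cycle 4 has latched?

register = 1

Tracing OS — 2×3 array, target PE[1][2]:
  after 0 — PE[0][2] acc=0, pass-E 0, pass-S 0
  after 0 — PE[1][1] acc=0, pass-E 0, pass-S 0
  after 0 — PE[1][2] acc=0, pass-E 0, pass-S 0
  after 1 — PE[0][2] acc=0, pass-E 0, pass-S 0
  after 1 — PE[1][1] acc=0, pass-E 0, pass-S 0
  after 1 — PE[1][2] acc=0, pass-E 0, pass-S 0
  after 2 — PE[0][2] acc=72, pass-E 9, pass-S 8
  after 2 — PE[1][1] acc=36, pass-E 9, pass-S 4
  after 2 — PE[1][2] acc=0, pass-E 0, pass-S 0
  after 3 — PE[0][2] acc=78, pass-E 6, pass-S 1
  after 3 — PE[1][1] acc=68, pass-E 4, pass-S 8
  after 3 — PE[1][2] acc=72, pass-E 9, pass-S 8
  after 4 — PE[0][2] acc=78, pass-E 0, pass-S 0
  after 4 — PE[1][1] acc=68, pass-E 0, pass-S 0
  after 4 — PE[1][2] acc=76, pass-E 4, pass-S 1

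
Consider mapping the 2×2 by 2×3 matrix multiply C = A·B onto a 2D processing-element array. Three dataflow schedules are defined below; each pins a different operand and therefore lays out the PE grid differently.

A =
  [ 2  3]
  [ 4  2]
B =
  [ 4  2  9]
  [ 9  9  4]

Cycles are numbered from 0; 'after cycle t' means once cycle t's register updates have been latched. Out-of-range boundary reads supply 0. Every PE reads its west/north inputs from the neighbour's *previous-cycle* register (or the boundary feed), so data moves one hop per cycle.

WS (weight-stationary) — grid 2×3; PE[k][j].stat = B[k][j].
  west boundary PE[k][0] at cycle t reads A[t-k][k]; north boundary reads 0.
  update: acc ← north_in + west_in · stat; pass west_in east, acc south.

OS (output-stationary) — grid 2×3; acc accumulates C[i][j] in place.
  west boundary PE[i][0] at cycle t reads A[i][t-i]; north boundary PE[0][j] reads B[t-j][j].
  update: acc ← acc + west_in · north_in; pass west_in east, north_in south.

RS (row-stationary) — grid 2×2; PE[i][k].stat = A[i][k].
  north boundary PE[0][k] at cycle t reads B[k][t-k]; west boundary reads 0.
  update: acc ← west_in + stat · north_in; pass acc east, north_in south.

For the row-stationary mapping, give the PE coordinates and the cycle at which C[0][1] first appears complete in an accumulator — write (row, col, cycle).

(row, col, cycle) = (0, 1, 2)

RS: C[0][1] accumulates in PE[0][1]:
  @0  [0,1]  acc 0  |  →0  ↓0
  @1  [0,1]  acc 35  |  →35  ↓9
  @2  [0,1]  acc 31  |  →31  ↓9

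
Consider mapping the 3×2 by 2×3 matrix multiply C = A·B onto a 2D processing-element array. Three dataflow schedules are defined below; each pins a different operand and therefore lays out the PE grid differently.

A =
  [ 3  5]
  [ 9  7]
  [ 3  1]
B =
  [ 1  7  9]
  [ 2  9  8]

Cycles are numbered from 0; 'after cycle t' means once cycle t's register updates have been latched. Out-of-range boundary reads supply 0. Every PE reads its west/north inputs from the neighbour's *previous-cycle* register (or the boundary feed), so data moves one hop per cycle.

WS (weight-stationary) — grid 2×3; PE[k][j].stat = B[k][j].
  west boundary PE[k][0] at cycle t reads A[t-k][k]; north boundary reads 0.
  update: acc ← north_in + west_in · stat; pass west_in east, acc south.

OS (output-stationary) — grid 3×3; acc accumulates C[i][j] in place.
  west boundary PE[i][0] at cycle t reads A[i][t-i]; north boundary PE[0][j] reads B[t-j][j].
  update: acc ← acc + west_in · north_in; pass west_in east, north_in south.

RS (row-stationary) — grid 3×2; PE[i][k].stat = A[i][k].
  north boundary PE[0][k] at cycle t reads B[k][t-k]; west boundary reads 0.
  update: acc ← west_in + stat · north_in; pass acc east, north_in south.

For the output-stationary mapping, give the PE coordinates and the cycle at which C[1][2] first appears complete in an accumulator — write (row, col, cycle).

(row, col, cycle) = (1, 2, 4)

OS: C[1][2] accumulates in PE[1][2]:
  @0  [1,2]  acc 0  |  →0  ↓0
  @1  [1,2]  acc 0  |  →0  ↓0
  @2  [1,2]  acc 0  |  →0  ↓0
  @3  [1,2]  acc 81  |  →9  ↓9
  @4  [1,2]  acc 137  |  →7  ↓8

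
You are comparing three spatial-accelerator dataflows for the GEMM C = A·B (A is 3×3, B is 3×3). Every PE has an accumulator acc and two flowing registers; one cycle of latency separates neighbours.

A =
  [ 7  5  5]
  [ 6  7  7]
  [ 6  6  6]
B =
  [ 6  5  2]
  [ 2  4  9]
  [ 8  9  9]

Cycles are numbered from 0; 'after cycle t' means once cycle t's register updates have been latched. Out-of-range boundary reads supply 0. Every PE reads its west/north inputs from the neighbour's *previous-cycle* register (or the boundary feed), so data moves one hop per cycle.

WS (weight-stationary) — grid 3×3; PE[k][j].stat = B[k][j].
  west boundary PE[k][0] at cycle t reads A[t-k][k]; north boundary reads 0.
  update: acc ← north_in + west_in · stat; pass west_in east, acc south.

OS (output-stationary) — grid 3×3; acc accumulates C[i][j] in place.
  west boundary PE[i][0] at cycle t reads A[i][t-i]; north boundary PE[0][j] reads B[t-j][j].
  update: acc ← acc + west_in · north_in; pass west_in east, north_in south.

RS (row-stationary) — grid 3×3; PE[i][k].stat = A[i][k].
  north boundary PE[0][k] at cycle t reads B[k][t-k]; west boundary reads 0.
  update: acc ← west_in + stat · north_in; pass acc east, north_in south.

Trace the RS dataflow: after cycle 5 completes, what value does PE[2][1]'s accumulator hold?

RS on a 3×3 grid — tracing PE[2][1] and its feeders:
  step 0 · PE1,1: acc=0; fwd→0 fwd↓0
  step 0 · PE2,0: acc=0; fwd→0 fwd↓0
  step 0 · PE2,1: acc=0; fwd→0 fwd↓0
  step 1 · PE1,1: acc=0; fwd→0 fwd↓0
  step 1 · PE2,0: acc=0; fwd→0 fwd↓0
  step 1 · PE2,1: acc=0; fwd→0 fwd↓0
  step 2 · PE1,1: acc=50; fwd→50 fwd↓2
  step 2 · PE2,0: acc=36; fwd→36 fwd↓6
  step 2 · PE2,1: acc=0; fwd→0 fwd↓0
  step 3 · PE1,1: acc=58; fwd→58 fwd↓4
  step 3 · PE2,0: acc=30; fwd→30 fwd↓5
  step 3 · PE2,1: acc=48; fwd→48 fwd↓2
  step 4 · PE1,1: acc=75; fwd→75 fwd↓9
  step 4 · PE2,0: acc=12; fwd→12 fwd↓2
  step 4 · PE2,1: acc=54; fwd→54 fwd↓4
  step 5 · PE1,1: acc=0; fwd→0 fwd↓0
  step 5 · PE2,0: acc=0; fwd→0 fwd↓0
  step 5 · PE2,1: acc=66; fwd→66 fwd↓9

PE[2][1].acc = 66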